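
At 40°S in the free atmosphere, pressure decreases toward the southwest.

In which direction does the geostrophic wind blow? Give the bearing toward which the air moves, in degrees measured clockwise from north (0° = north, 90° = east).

135°

The pressure-gradient force points toward the southwest (bearing 225°).
Geostrophic balance: in the Southern Hemisphere the Coriolis force deflects motion to the left, so the geostrophic wind blows 90° to the left of the pressure-gradient force (low pressure on the right).
Rotating 225° by 90° counterclockwise gives 135° — the wind blows toward the southeast.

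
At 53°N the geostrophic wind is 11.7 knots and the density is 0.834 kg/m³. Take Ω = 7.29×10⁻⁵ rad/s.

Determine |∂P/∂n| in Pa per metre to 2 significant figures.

Coriolis parameter at 53°N:
f = 2Ω sin φ = 2 × 7.29×10⁻⁵ × sin 53° = 1.16×10⁻⁴ s⁻¹
Wind speed in SI: 11.7 knots = 6.02 m/s
Geostrophic balance rearranged: |∂P/∂n| = f ρ V_g
|∂P/∂n| = 1.16×10⁻⁴ × 0.834 × 6.02 = 5.85×10⁻⁴ Pa/m

5.8×10⁻⁴ Pa/m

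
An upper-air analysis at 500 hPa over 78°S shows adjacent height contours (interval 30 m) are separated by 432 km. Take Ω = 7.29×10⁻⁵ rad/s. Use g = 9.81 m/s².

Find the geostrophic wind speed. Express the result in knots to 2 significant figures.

Coriolis parameter at 78°S:
f = 2Ω sin φ = 2 × 7.29×10⁻⁵ × sin 78° = 1.43×10⁻⁴ s⁻¹
Height gradient: |∂Z/∂n| = 30 m / 432000 m = 6.94×10⁻⁵
On a pressure surface, geostrophic balance gives V_g = (g/f)|∂Z/∂n|:
V_g = 9.81 × 6.94×10⁻⁵ / 1.43×10⁻⁴ = 4.78 m/s
Converting: 4.78 m/s × 1.944 = 9.3 knots

9.3 knots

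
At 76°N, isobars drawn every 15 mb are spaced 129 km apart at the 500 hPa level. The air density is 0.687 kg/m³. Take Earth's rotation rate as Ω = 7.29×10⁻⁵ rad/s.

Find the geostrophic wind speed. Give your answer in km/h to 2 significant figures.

Coriolis parameter at 76°N:
f = 2Ω sin φ = 2 × 7.29×10⁻⁵ × sin 76° = 1.41×10⁻⁴ s⁻¹
Pressure gradient: |∂P/∂n| = 1500 Pa / 129000 m = 1.16×10⁻² Pa/m
Geostrophic balance (pressure-gradient force = Coriolis force):
V_g = (1/(fρ)) |∂P/∂n| = 1.16×10⁻² / (1.41×10⁻⁴ × 0.687) = 120 m/s
Converting: 120 m/s × 3.6 = 430 km/h

430 km/h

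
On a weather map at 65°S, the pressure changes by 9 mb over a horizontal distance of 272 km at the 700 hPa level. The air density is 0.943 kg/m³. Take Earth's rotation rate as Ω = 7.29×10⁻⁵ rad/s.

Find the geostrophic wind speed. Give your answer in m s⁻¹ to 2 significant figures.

27 m s⁻¹

Coriolis parameter at 65°S:
f = 2Ω sin φ = 2 × 7.29×10⁻⁵ × sin 65° = 1.32×10⁻⁴ s⁻¹
Pressure gradient: |∂P/∂n| = 900 Pa / 272000 m = 3.31×10⁻³ Pa/m
Geostrophic balance (pressure-gradient force = Coriolis force):
V_g = (1/(fρ)) |∂P/∂n| = 3.31×10⁻³ / (1.32×10⁻⁴ × 0.943) = 26.6 m/s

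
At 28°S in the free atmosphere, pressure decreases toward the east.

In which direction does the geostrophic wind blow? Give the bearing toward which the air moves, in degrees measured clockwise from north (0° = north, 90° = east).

000°

The pressure-gradient force points toward the east (bearing 090°).
Geostrophic balance: in the Southern Hemisphere the Coriolis force deflects motion to the left, so the geostrophic wind blows 90° to the left of the pressure-gradient force (low pressure on the right).
Rotating 090° by 90° counterclockwise gives 000° — the wind blows toward the north.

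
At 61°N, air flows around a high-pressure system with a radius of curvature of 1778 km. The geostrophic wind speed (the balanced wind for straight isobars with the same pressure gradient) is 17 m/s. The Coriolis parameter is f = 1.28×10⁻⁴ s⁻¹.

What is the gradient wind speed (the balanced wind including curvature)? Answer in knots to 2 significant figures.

36 knots

Around a high, pressure-gradient force acts outward with centrifugal, so Coriolis balances both:
fV = (1/ρ)|∂P/∂n| + V²/R  →  V² − fR·V + fR·V_g = 0
With fR = 1.28×10⁻⁴ × 1778×10³ m = 228 m/s:
V = [fR − √((fR)² − 4 fR V_g)]/2 = [228 − √(228² − 4×228×17)]/2 = 18.5 m/s
Supergeostrophic (V > V_g = 17 m/s), as expected around a high.
Converting: 18.5 m/s × 1.944 = 36 knots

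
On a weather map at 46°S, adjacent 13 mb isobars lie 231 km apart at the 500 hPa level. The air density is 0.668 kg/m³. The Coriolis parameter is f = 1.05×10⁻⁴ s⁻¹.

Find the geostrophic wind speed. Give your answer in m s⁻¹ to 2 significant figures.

80 m s⁻¹

Pressure gradient: |∂P/∂n| = 1300 Pa / 231000 m = 5.63×10⁻³ Pa/m
Geostrophic balance (pressure-gradient force = Coriolis force):
V_g = (1/(fρ)) |∂P/∂n| = 5.63×10⁻³ / (1.05×10⁻⁴ × 0.668) = 80.2 m/s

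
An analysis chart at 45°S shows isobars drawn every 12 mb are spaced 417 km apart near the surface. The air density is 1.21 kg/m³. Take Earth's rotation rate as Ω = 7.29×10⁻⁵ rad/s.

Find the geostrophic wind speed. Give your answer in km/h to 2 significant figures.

83 km/h

Coriolis parameter at 45°S:
f = 2Ω sin φ = 2 × 7.29×10⁻⁵ × sin 45° = 1.03×10⁻⁴ s⁻¹
Pressure gradient: |∂P/∂n| = 1200 Pa / 417000 m = 2.88×10⁻³ Pa/m
Geostrophic balance (pressure-gradient force = Coriolis force):
V_g = (1/(fρ)) |∂P/∂n| = 2.88×10⁻³ / (1.03×10⁻⁴ × 1.21) = 23.1 m/s
Converting: 23.1 m/s × 3.6 = 83 km/h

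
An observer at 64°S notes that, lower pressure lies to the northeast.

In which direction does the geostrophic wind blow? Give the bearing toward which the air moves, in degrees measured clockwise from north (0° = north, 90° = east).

The pressure-gradient force points toward the northeast (bearing 045°).
Geostrophic balance: in the Southern Hemisphere the Coriolis force deflects motion to the left, so the geostrophic wind blows 90° to the left of the pressure-gradient force (low pressure on the right).
Rotating 045° by 90° counterclockwise gives 315° — the wind blows toward the northwest.

315°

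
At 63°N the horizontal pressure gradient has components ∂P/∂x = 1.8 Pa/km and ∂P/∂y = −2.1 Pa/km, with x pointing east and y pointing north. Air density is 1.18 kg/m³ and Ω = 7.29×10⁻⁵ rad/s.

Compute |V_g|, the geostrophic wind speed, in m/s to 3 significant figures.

18.0 m/s

Coriolis parameter at 63°N:
f = 2Ω sin φ = 2 × 7.29×10⁻⁵ × sin 63° = 1.30×10⁻⁴ s⁻¹
Component geostrophic relations (x east, y north):
u_g = −(1/(fρ)) ∂P/∂y,  v_g = (1/(fρ)) ∂P/∂x
u_g = −(−2.1×10⁻³)/(1.30×10⁻⁴ × 1.18) = 13.7 m/s;  v_g = (1.8×10⁻³)/(1.30×10⁻⁴ × 1.18) = 11.7 m/s
|V_g| = √(u_g² + v_g²) = 18.0 m/s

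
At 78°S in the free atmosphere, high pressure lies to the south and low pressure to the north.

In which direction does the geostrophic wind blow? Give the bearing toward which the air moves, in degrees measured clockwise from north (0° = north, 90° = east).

270°

The pressure-gradient force points toward the north (bearing 000°).
Geostrophic balance: in the Southern Hemisphere the Coriolis force deflects motion to the left, so the geostrophic wind blows 90° to the left of the pressure-gradient force (low pressure on the right).
Rotating 000° by 90° counterclockwise gives 270° — the wind blows toward the west.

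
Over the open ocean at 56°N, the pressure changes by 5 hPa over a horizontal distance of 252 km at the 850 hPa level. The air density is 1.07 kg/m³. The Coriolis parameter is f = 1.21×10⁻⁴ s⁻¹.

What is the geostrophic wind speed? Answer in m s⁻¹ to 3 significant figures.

15.3 m s⁻¹

Pressure gradient: |∂P/∂n| = 500 Pa / 252000 m = 1.98×10⁻³ Pa/m
Geostrophic balance (pressure-gradient force = Coriolis force):
V_g = (1/(fρ)) |∂P/∂n| = 1.98×10⁻³ / (1.21×10⁻⁴ × 1.07) = 15.3 m/s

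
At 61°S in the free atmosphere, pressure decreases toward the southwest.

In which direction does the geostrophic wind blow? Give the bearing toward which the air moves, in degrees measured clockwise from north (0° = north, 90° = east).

The pressure-gradient force points toward the southwest (bearing 225°).
Geostrophic balance: in the Southern Hemisphere the Coriolis force deflects motion to the left, so the geostrophic wind blows 90° to the left of the pressure-gradient force (low pressure on the right).
Rotating 225° by 90° counterclockwise gives 135° — the wind blows toward the southeast.

135°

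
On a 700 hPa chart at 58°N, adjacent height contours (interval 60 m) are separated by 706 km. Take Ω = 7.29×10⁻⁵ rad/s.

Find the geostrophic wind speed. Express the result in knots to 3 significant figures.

13.1 knots

Coriolis parameter at 58°N:
f = 2Ω sin φ = 2 × 7.29×10⁻⁵ × sin 58° = 1.24×10⁻⁴ s⁻¹
Height gradient: |∂Z/∂n| = 60 m / 706000 m = 8.50×10⁻⁵
On a pressure surface, geostrophic balance gives V_g = (g/f)|∂Z/∂n|:
V_g = 9.81 × 8.50×10⁻⁵ / 1.24×10⁻⁴ = 6.74 m/s
Converting: 6.74 m/s × 1.944 = 13.1 knots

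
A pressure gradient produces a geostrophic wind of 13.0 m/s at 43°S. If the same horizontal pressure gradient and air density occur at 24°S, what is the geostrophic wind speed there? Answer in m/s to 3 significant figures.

With the same pressure gradient and density, V_g ∝ 1/f ∝ 1/sin φ.
V₂ = V₁ · sin φ₁ / sin φ₂ = 13.0 × sin 43° / sin 24°
V₂ = 13.0 × 0.6820/0.4067 = 21.8 m/s

21.8 m/s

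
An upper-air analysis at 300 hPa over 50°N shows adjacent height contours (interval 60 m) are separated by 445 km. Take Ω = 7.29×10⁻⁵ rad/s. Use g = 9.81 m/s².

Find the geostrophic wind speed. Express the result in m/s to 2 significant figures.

12 m/s

Coriolis parameter at 50°N:
f = 2Ω sin φ = 2 × 7.29×10⁻⁵ × sin 50° = 1.12×10⁻⁴ s⁻¹
Height gradient: |∂Z/∂n| = 60 m / 445000 m = 1.35×10⁻⁴
On a pressure surface, geostrophic balance gives V_g = (g/f)|∂Z/∂n|:
V_g = 9.81 × 1.35×10⁻⁴ / 1.12×10⁻⁴ = 11.8 m/s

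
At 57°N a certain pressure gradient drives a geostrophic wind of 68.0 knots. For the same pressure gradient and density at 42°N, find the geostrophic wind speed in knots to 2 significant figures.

85 knots

With the same pressure gradient and density, V_g ∝ 1/f ∝ 1/sin φ.
V₂ = V₁ · sin φ₁ / sin φ₂ = 68.0 × sin 57° / sin 42°
V₂ = 68.0 × 0.8387/0.6691 = 85 knots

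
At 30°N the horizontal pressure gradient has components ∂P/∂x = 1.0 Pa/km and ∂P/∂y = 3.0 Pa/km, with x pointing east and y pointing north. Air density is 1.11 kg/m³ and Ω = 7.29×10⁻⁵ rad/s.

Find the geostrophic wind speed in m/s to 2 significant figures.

39 m/s

Coriolis parameter at 30°N:
f = 2Ω sin φ = 2 × 7.29×10⁻⁵ × sin 30° = 7.29×10⁻⁵ s⁻¹
Component geostrophic relations (x east, y north):
u_g = −(1/(fρ)) ∂P/∂y,  v_g = (1/(fρ)) ∂P/∂x
u_g = −(3.0×10⁻³)/(7.29×10⁻⁵ × 1.11) = −37.1 m/s;  v_g = (1.0×10⁻³)/(7.29×10⁻⁵ × 1.11) = 12.4 m/s
|V_g| = √(u_g² + v_g²) = 39.1 m/s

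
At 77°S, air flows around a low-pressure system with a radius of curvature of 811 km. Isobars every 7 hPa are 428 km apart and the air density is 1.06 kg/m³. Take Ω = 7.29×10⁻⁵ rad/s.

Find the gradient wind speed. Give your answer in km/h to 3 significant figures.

Coriolis parameter at 77°S:
f = 2Ω sin φ = 2 × 7.29×10⁻⁵ × sin 77° = 1.42×10⁻⁴ s⁻¹
Pressure gradient: |∂P/∂n| = 700 Pa / 428000 m = 1.64×10⁻³ Pa/m
Geostrophic speed: V_g = |∂P/∂n|/(fρ) = 1.64×10⁻³/(1.42×10⁻⁴ × 1.06) = 10.9 m/s
Around a low, centrifugal force acts outward with Coriolis, so pressure-gradient force balances both:
(1/ρ)|∂P/∂n| = fV + V²/R  →  V² + fR·V − fR·V_g = 0
With fR = 1.42×10⁻⁴ × 811×10³ m = 115 m/s:
V = [−fR + √((fR)² + 4 fR V_g)]/2 = [−115 + √(115² + 4×115×10.9)]/2 = 9.99 m/s
Subgeostrophic (V < V_g = 10.9 m/s), as expected around a low.
Converting: 9.99 m/s × 3.6 = 36.0 km/h

36.0 km/h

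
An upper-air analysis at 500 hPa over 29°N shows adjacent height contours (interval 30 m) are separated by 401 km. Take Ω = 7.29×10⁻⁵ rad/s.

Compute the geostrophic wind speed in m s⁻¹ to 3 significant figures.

10.4 m s⁻¹

Coriolis parameter at 29°N:
f = 2Ω sin φ = 2 × 7.29×10⁻⁵ × sin 29° = 7.07×10⁻⁵ s⁻¹
Height gradient: |∂Z/∂n| = 30 m / 401000 m = 7.48×10⁻⁵
On a pressure surface, geostrophic balance gives V_g = (g/f)|∂Z/∂n|:
V_g = 9.81 × 7.48×10⁻⁵ / 7.07×10⁻⁵ = 10.4 m/s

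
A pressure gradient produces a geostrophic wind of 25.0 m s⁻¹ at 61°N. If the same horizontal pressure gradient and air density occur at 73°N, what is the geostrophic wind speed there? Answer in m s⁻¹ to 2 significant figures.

23 m s⁻¹

With the same pressure gradient and density, V_g ∝ 1/f ∝ 1/sin φ.
V₂ = V₁ · sin φ₁ / sin φ₂ = 25.0 × sin 61° / sin 73°
V₂ = 25.0 × 0.8746/0.9563 = 23 m s⁻¹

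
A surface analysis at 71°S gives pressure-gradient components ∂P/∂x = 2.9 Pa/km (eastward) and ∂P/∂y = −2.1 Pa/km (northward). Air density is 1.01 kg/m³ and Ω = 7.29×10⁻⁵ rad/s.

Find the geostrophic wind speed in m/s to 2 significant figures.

Coriolis parameter at 71°S:
f = 2Ω sin φ = 2 × 7.29×10⁻⁵ × sin 71° = 1.38×10⁻⁴ s⁻¹
In the Southern Hemisphere f is negative: f = −1.38×10⁻⁴ s⁻¹.
Component geostrophic relations (x east, y north):
u_g = −(1/(fρ)) ∂P/∂y,  v_g = (1/(fρ)) ∂P/∂x
u_g = −(−2.1×10⁻³)/(−1.38×10⁻⁴ × 1.01) = −15.1 m/s;  v_g = (2.9×10⁻³)/(−1.38×10⁻⁴ × 1.01) = −20.8 m/s
|V_g| = √(u_g² + v_g²) = 25.7 m/s

26 m/s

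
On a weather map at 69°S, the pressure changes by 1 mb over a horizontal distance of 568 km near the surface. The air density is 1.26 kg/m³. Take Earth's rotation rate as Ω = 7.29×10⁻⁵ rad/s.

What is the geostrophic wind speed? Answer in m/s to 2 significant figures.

1.0 m/s

Coriolis parameter at 69°S:
f = 2Ω sin φ = 2 × 7.29×10⁻⁵ × sin 69° = 1.36×10⁻⁴ s⁻¹
Pressure gradient: |∂P/∂n| = 100 Pa / 568000 m = 1.76×10⁻⁴ Pa/m
Geostrophic balance (pressure-gradient force = Coriolis force):
V_g = (1/(fρ)) |∂P/∂n| = 1.76×10⁻⁴ / (1.36×10⁻⁴ × 1.26) = 1.03 m/s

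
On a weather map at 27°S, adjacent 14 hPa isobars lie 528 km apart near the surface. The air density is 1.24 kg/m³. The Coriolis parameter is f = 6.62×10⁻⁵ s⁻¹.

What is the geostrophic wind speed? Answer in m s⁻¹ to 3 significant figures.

32.3 m s⁻¹

Pressure gradient: |∂P/∂n| = 1400 Pa / 528000 m = 2.65×10⁻³ Pa/m
Geostrophic balance (pressure-gradient force = Coriolis force):
V_g = (1/(fρ)) |∂P/∂n| = 2.65×10⁻³ / (6.62×10⁻⁵ × 1.24) = 32.3 m/s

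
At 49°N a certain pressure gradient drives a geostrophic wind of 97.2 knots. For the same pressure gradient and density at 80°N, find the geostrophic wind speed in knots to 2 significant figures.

With the same pressure gradient and density, V_g ∝ 1/f ∝ 1/sin φ.
V₂ = V₁ · sin φ₁ / sin φ₂ = 97.2 × sin 49° / sin 80°
V₂ = 97.2 × 0.7547/0.9848 = 74 knots

74 knots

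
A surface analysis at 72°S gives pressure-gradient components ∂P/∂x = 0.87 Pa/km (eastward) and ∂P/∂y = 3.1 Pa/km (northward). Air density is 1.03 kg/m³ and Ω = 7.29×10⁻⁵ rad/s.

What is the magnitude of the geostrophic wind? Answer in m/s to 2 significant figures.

23 m/s

Coriolis parameter at 72°S:
f = 2Ω sin φ = 2 × 7.29×10⁻⁵ × sin 72° = 1.39×10⁻⁴ s⁻¹
In the Southern Hemisphere f is negative: f = −1.39×10⁻⁴ s⁻¹.
Component geostrophic relations (x east, y north):
u_g = −(1/(fρ)) ∂P/∂y,  v_g = (1/(fρ)) ∂P/∂x
u_g = −(3.1×10⁻³)/(−1.39×10⁻⁴ × 1.03) = 21.7 m/s;  v_g = (0.87×10⁻³)/(−1.39×10⁻⁴ × 1.03) = −6.09 m/s
|V_g| = √(u_g² + v_g²) = 22.5 m/s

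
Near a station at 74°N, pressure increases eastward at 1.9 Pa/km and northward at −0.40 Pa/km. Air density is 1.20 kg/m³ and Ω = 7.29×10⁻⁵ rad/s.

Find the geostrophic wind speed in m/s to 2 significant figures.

Coriolis parameter at 74°N:
f = 2Ω sin φ = 2 × 7.29×10⁻⁵ × sin 74° = 1.40×10⁻⁴ s⁻¹
Component geostrophic relations (x east, y north):
u_g = −(1/(fρ)) ∂P/∂y,  v_g = (1/(fρ)) ∂P/∂x
u_g = −(−0.40×10⁻³)/(1.40×10⁻⁴ × 1.20) = 2.38 m/s;  v_g = (1.9×10⁻³)/(1.40×10⁻⁴ × 1.20) = 11.3 m/s
|V_g| = √(u_g² + v_g²) = 11.5 m/s

12 m/s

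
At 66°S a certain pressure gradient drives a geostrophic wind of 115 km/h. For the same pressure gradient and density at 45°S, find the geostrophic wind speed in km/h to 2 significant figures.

With the same pressure gradient and density, V_g ∝ 1/f ∝ 1/sin φ.
V₂ = V₁ · sin φ₁ / sin φ₂ = 115 × sin 66° / sin 45°
V₂ = 115 × 0.9135/0.7071 = 150 km/h

150 km/h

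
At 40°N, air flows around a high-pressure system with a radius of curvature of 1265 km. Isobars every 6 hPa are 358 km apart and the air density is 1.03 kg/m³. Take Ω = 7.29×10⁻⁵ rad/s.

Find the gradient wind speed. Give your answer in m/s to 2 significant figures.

21 m/s

Coriolis parameter at 40°N:
f = 2Ω sin φ = 2 × 7.29×10⁻⁵ × sin 40° = 9.37×10⁻⁵ s⁻¹
Pressure gradient: |∂P/∂n| = 600 Pa / 358000 m = 1.68×10⁻³ Pa/m
Geostrophic speed: V_g = |∂P/∂n|/(fρ) = 1.68×10⁻³/(9.37×10⁻⁵ × 1.03) = 17.4 m/s
Around a high, pressure-gradient force acts outward with centrifugal, so Coriolis balances both:
fV = (1/ρ)|∂P/∂n| + V²/R  →  V² − fR·V + fR·V_g = 0
With fR = 9.37×10⁻⁵ × 1265×10³ m = 119 m/s:
V = [fR − √((fR)² − 4 fR V_g)]/2 = [119 − √(119² − 4×119×17.4)]/2 = 21.1 m/s
Supergeostrophic (V > V_g = 17.4 m/s), as expected around a high.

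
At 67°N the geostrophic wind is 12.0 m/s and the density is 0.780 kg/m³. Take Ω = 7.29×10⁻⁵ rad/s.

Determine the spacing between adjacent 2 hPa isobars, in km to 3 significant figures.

159 km

Coriolis parameter at 67°N:
f = 2Ω sin φ = 2 × 7.29×10⁻⁵ × sin 67° = 1.34×10⁻⁴ s⁻¹
Geostrophic balance rearranged: |∂P/∂n| = f ρ V_g
|∂P/∂n| = 1.34×10⁻⁴ × 0.780 × 12.0 = 1.26×10⁻³ Pa/m
Isobar spacing: Δn = ΔP/|∂P/∂n| = 200 Pa / 1.26×10⁻³ Pa/m = 159210 m ≈ 159 km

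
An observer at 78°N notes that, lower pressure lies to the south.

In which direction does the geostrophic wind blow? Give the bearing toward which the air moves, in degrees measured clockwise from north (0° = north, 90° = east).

270°

The pressure-gradient force points toward the south (bearing 180°).
Geostrophic balance: in the Northern Hemisphere the Coriolis force deflects motion to the right, so the geostrophic wind blows 90° to the right of the pressure-gradient force (low pressure on the left).
Rotating 180° by 90° clockwise gives 270° — the wind blows toward the west.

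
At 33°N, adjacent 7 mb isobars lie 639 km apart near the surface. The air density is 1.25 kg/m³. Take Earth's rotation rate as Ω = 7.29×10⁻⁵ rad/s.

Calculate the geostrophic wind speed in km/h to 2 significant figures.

40 km/h

Coriolis parameter at 33°N:
f = 2Ω sin φ = 2 × 7.29×10⁻⁵ × sin 33° = 7.94×10⁻⁵ s⁻¹
Pressure gradient: |∂P/∂n| = 700 Pa / 639000 m = 1.10×10⁻³ Pa/m
Geostrophic balance (pressure-gradient force = Coriolis force):
V_g = (1/(fρ)) |∂P/∂n| = 1.10×10⁻³ / (7.94×10⁻⁵ × 1.25) = 11.0 m/s
Converting: 11.0 m/s × 3.6 = 40 km/h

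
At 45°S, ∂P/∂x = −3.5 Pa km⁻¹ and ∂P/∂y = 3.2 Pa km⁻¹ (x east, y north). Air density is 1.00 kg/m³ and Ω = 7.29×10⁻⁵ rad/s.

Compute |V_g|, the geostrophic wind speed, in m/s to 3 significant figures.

46.0 m/s

Coriolis parameter at 45°S:
f = 2Ω sin φ = 2 × 7.29×10⁻⁵ × sin 45° = 1.03×10⁻⁴ s⁻¹
In the Southern Hemisphere f is negative: f = −1.03×10⁻⁴ s⁻¹.
Component geostrophic relations (x east, y north):
u_g = −(1/(fρ)) ∂P/∂y,  v_g = (1/(fρ)) ∂P/∂x
u_g = −(3.2×10⁻³)/(−1.03×10⁻⁴ × 1.00) = 31.0 m/s;  v_g = (−3.5×10⁻³)/(−1.03×10⁻⁴ × 1.00) = 33.9 m/s
|V_g| = √(u_g² + v_g²) = 46.0 m/s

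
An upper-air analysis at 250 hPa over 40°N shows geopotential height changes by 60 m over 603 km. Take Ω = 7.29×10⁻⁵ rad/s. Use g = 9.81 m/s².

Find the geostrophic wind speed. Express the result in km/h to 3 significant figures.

Coriolis parameter at 40°N:
f = 2Ω sin φ = 2 × 7.29×10⁻⁵ × sin 40° = 9.37×10⁻⁵ s⁻¹
Height gradient: |∂Z/∂n| = 60 m / 603000 m = 9.95×10⁻⁵
On a pressure surface, geostrophic balance gives V_g = (g/f)|∂Z/∂n|:
V_g = 9.81 × 9.95×10⁻⁵ / 9.37×10⁻⁵ = 10.4 m/s
Converting: 10.4 m/s × 3.6 = 37.5 km/h

37.5 km/h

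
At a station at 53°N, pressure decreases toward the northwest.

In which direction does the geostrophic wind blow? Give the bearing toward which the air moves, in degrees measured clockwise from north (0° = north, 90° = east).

The pressure-gradient force points toward the northwest (bearing 315°).
Geostrophic balance: in the Northern Hemisphere the Coriolis force deflects motion to the right, so the geostrophic wind blows 90° to the right of the pressure-gradient force (low pressure on the left).
Rotating 315° by 90° clockwise gives 045° — the wind blows toward the northeast.

045°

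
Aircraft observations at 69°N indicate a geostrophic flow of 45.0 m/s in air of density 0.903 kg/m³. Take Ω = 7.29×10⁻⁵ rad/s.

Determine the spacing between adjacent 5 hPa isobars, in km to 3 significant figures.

90.4 km

Coriolis parameter at 69°N:
f = 2Ω sin φ = 2 × 7.29×10⁻⁵ × sin 69° = 1.36×10⁻⁴ s⁻¹
Geostrophic balance rearranged: |∂P/∂n| = f ρ V_g
|∂P/∂n| = 1.36×10⁻⁴ × 0.903 × 45.0 = 5.53×10⁻³ Pa/m
Isobar spacing: Δn = ΔP/|∂P/∂n| = 500 Pa / 5.53×10⁻³ Pa/m = 90398 m ≈ 90.4 km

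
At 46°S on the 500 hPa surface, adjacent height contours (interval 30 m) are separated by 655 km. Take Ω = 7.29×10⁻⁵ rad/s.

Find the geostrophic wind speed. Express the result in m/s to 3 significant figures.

Coriolis parameter at 46°S:
f = 2Ω sin φ = 2 × 7.29×10⁻⁵ × sin 46° = 1.05×10⁻⁴ s⁻¹
Height gradient: |∂Z/∂n| = 30 m / 655000 m = 4.58×10⁻⁵
On a pressure surface, geostrophic balance gives V_g = (g/f)|∂Z/∂n|:
V_g = 9.81 × 4.58×10⁻⁵ / 1.05×10⁻⁴ = 4.28 m/s

4.28 m/s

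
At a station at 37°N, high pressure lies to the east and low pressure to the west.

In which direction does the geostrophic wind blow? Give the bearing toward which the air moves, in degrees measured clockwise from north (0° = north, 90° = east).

000°

The pressure-gradient force points toward the west (bearing 270°).
Geostrophic balance: in the Northern Hemisphere the Coriolis force deflects motion to the right, so the geostrophic wind blows 90° to the right of the pressure-gradient force (low pressure on the left).
Rotating 270° by 90° clockwise gives 000° — the wind blows toward the north.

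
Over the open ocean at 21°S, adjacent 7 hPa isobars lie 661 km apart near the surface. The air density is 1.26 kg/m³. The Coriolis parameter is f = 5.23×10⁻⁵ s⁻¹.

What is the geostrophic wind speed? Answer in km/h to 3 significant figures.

57.9 km/h

Pressure gradient: |∂P/∂n| = 700 Pa / 661000 m = 1.06×10⁻³ Pa/m
Geostrophic balance (pressure-gradient force = Coriolis force):
V_g = (1/(fρ)) |∂P/∂n| = 1.06×10⁻³ / (5.23×10⁻⁵ × 1.26) = 16.1 m/s
Converting: 16.1 m/s × 3.6 = 57.9 km/h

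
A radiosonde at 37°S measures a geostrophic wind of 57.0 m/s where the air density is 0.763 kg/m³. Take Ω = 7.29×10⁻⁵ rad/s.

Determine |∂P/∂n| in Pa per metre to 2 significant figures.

3.8×10⁻³ Pa/m

Coriolis parameter at 37°S:
f = 2Ω sin φ = 2 × 7.29×10⁻⁵ × sin 37° = 8.77×10⁻⁵ s⁻¹
Geostrophic balance rearranged: |∂P/∂n| = f ρ V_g
|∂P/∂n| = 8.77×10⁻⁵ × 0.763 × 57.0 = 3.82×10⁻³ Pa/m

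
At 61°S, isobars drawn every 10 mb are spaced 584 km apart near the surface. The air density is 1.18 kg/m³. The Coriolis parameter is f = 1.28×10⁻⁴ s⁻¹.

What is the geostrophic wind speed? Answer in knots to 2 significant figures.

22 knots

Pressure gradient: |∂P/∂n| = 1000 Pa / 584000 m = 1.71×10⁻³ Pa/m
Geostrophic balance (pressure-gradient force = Coriolis force):
V_g = (1/(fρ)) |∂P/∂n| = 1.71×10⁻³ / (1.28×10⁻⁴ × 1.18) = 11.3 m/s
Converting: 11.3 m/s × 1.944 = 22 knots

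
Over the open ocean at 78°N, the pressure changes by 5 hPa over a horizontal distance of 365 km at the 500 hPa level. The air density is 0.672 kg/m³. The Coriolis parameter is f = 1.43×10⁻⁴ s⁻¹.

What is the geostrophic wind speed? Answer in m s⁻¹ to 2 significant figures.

14 m s⁻¹

Pressure gradient: |∂P/∂n| = 500 Pa / 365000 m = 1.37×10⁻³ Pa/m
Geostrophic balance (pressure-gradient force = Coriolis force):
V_g = (1/(fρ)) |∂P/∂n| = 1.37×10⁻³ / (1.43×10⁻⁴ × 0.672) = 14.3 m/s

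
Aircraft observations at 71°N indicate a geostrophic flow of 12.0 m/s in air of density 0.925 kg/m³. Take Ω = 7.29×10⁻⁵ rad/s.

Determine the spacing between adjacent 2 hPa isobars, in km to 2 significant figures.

130 km

Coriolis parameter at 71°N:
f = 2Ω sin φ = 2 × 7.29×10⁻⁵ × sin 71° = 1.38×10⁻⁴ s⁻¹
Geostrophic balance rearranged: |∂P/∂n| = f ρ V_g
|∂P/∂n| = 1.38×10⁻⁴ × 0.925 × 12.0 = 1.53×10⁻³ Pa/m
Isobar spacing: Δn = ΔP/|∂P/∂n| = 200 Pa / 1.53×10⁻³ Pa/m = 130701 m ≈ 130 km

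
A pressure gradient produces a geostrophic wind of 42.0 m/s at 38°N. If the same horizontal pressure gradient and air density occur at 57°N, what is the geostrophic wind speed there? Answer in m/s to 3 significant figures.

30.8 m/s

With the same pressure gradient and density, V_g ∝ 1/f ∝ 1/sin φ.
V₂ = V₁ · sin φ₁ / sin φ₂ = 42.0 × sin 38° / sin 57°
V₂ = 42.0 × 0.6157/0.8387 = 30.8 m/s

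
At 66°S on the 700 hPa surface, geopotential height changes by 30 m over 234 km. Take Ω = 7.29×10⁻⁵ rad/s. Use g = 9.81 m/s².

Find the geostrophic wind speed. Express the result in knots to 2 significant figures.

Coriolis parameter at 66°S:
f = 2Ω sin φ = 2 × 7.29×10⁻⁵ × sin 66° = 1.33×10⁻⁴ s⁻¹
Height gradient: |∂Z/∂n| = 30 m / 234000 m = 1.28×10⁻⁴
On a pressure surface, geostrophic balance gives V_g = (g/f)|∂Z/∂n|:
V_g = 9.81 × 1.28×10⁻⁴ / 1.33×10⁻⁴ = 9.44 m/s
Converting: 9.44 m/s × 1.944 = 18 knots

18 knots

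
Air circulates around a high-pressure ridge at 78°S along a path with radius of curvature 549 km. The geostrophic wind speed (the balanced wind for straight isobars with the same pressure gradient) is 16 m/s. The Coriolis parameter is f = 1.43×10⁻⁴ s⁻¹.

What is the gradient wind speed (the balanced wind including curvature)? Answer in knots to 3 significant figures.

Around a high, pressure-gradient force acts outward with centrifugal, so Coriolis balances both:
fV = (1/ρ)|∂P/∂n| + V²/R  →  V² − fR·V + fR·V_g = 0
With fR = 1.43×10⁻⁴ × 549×10³ m = 78.5 m/s:
V = [fR − √((fR)² − 4 fR V_g)]/2 = [78.5 − √(78.5² − 4×78.5×16)]/2 = 22.4 m/s
Supergeostrophic (V > V_g = 16 m/s), as expected around a high.
Converting: 22.4 m/s × 1.944 = 43.5 knots

43.5 knots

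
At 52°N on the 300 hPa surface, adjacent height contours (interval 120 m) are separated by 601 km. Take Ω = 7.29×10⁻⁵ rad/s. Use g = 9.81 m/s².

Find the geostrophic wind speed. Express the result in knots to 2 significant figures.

33 knots

Coriolis parameter at 52°N:
f = 2Ω sin φ = 2 × 7.29×10⁻⁵ × sin 52° = 1.15×10⁻⁴ s⁻¹
Height gradient: |∂Z/∂n| = 120 m / 601000 m = 2.00×10⁻⁴
On a pressure surface, geostrophic balance gives V_g = (g/f)|∂Z/∂n|:
V_g = 9.81 × 2.00×10⁻⁴ / 1.15×10⁻⁴ = 17.0 m/s
Converting: 17.0 m/s × 1.944 = 33 knots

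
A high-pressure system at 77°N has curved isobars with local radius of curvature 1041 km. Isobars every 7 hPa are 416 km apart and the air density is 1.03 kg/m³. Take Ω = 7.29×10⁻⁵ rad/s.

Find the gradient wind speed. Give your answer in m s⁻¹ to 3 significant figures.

Coriolis parameter at 77°N:
f = 2Ω sin φ = 2 × 7.29×10⁻⁵ × sin 77° = 1.42×10⁻⁴ s⁻¹
Pressure gradient: |∂P/∂n| = 700 Pa / 416000 m = 1.68×10⁻³ Pa/m
Geostrophic speed: V_g = |∂P/∂n|/(fρ) = 1.68×10⁻³/(1.42×10⁻⁴ × 1.03) = 11.5 m/s
Around a high, pressure-gradient force acts outward with centrifugal, so Coriolis balances both:
fV = (1/ρ)|∂P/∂n| + V²/R  →  V² − fR·V + fR·V_g = 0
With fR = 1.42×10⁻⁴ × 1041×10³ m = 148 m/s:
V = [fR − √((fR)² − 4 fR V_g)]/2 = [148 − √(148² − 4×148×11.5)]/2 = 12.6 m/s
Supergeostrophic (V > V_g = 11.5 m/s), as expected around a high.

12.6 m s⁻¹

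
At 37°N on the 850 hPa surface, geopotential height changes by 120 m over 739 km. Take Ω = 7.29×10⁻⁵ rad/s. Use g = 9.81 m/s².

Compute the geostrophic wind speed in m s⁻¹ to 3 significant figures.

Coriolis parameter at 37°N:
f = 2Ω sin φ = 2 × 7.29×10⁻⁵ × sin 37° = 8.77×10⁻⁵ s⁻¹
Height gradient: |∂Z/∂n| = 120 m / 739000 m = 1.62×10⁻⁴
On a pressure surface, geostrophic balance gives V_g = (g/f)|∂Z/∂n|:
V_g = 9.81 × 1.62×10⁻⁴ / 8.77×10⁻⁵ = 18.2 m/s

18.2 m s⁻¹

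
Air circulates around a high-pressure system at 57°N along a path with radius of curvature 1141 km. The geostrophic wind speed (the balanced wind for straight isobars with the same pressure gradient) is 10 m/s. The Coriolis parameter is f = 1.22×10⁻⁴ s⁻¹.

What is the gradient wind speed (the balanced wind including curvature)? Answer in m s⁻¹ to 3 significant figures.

10.8 m s⁻¹

Around a high, pressure-gradient force acts outward with centrifugal, so Coriolis balances both:
fV = (1/ρ)|∂P/∂n| + V²/R  →  V² − fR·V + fR·V_g = 0
With fR = 1.22×10⁻⁴ × 1141×10³ m = 139 m/s:
V = [fR − √((fR)² − 4 fR V_g)]/2 = [139 − √(139² − 4×139×10)]/2 = 10.8 m/s
Supergeostrophic (V > V_g = 10 m/s), as expected around a high.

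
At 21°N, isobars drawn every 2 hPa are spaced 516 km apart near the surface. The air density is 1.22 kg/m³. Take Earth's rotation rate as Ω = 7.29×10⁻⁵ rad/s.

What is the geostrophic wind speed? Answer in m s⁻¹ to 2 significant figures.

Coriolis parameter at 21°N:
f = 2Ω sin φ = 2 × 7.29×10⁻⁵ × sin 21° = 5.23×10⁻⁵ s⁻¹
Pressure gradient: |∂P/∂n| = 200 Pa / 516000 m = 3.88×10⁻⁴ Pa/m
Geostrophic balance (pressure-gradient force = Coriolis force):
V_g = (1/(fρ)) |∂P/∂n| = 3.88×10⁻⁴ / (5.23×10⁻⁵ × 1.22) = 6.08 m/s

6.1 m s⁻¹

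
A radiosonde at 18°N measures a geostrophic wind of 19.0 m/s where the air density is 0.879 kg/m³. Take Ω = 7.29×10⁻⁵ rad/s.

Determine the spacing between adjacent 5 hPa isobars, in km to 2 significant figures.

660 km

Coriolis parameter at 18°N:
f = 2Ω sin φ = 2 × 7.29×10⁻⁵ × sin 18° = 4.51×10⁻⁵ s⁻¹
Geostrophic balance rearranged: |∂P/∂n| = f ρ V_g
|∂P/∂n| = 4.51×10⁻⁵ × 0.879 × 19.0 = 7.52×10⁻⁴ Pa/m
Isobar spacing: Δn = ΔP/|∂P/∂n| = 500 Pa / 7.52×10⁻⁴ Pa/m = 664489 m ≈ 660 km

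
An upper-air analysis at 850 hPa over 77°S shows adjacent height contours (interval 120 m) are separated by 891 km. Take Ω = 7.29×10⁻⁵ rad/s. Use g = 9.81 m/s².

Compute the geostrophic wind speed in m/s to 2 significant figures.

Coriolis parameter at 77°S:
f = 2Ω sin φ = 2 × 7.29×10⁻⁵ × sin 77° = 1.42×10⁻⁴ s⁻¹
Height gradient: |∂Z/∂n| = 120 m / 891000 m = 1.35×10⁻⁴
On a pressure surface, geostrophic balance gives V_g = (g/f)|∂Z/∂n|:
V_g = 9.81 × 1.35×10⁻⁴ / 1.42×10⁻⁴ = 9.30 m/s

9.3 m/s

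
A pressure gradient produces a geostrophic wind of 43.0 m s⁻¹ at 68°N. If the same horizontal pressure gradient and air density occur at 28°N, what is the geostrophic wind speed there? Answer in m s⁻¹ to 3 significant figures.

84.9 m s⁻¹

With the same pressure gradient and density, V_g ∝ 1/f ∝ 1/sin φ.
V₂ = V₁ · sin φ₁ / sin φ₂ = 43.0 × sin 68° / sin 28°
V₂ = 43.0 × 0.9272/0.4695 = 84.9 m s⁻¹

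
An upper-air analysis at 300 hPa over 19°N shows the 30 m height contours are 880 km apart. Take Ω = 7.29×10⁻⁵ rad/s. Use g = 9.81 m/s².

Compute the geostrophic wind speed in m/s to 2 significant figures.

Coriolis parameter at 19°N:
f = 2Ω sin φ = 2 × 7.29×10⁻⁵ × sin 19° = 4.75×10⁻⁵ s⁻¹
Height gradient: |∂Z/∂n| = 30 m / 880000 m = 3.41×10⁻⁵
On a pressure surface, geostrophic balance gives V_g = (g/f)|∂Z/∂n|:
V_g = 9.81 × 3.41×10⁻⁵ / 4.75×10⁻⁵ = 7.05 m/s

7.0 m/s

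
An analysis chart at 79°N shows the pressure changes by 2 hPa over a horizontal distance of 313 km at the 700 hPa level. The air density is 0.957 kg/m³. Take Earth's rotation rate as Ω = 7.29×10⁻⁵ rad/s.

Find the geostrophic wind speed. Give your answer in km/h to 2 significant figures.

Coriolis parameter at 79°N:
f = 2Ω sin φ = 2 × 7.29×10⁻⁵ × sin 79° = 1.43×10⁻⁴ s⁻¹
Pressure gradient: |∂P/∂n| = 200 Pa / 313000 m = 6.39×10⁻⁴ Pa/m
Geostrophic balance (pressure-gradient force = Coriolis force):
V_g = (1/(fρ)) |∂P/∂n| = 6.39×10⁻⁴ / (1.43×10⁻⁴ × 0.957) = 4.67 m/s
Converting: 4.67 m/s × 3.6 = 17 km/h

17 km/h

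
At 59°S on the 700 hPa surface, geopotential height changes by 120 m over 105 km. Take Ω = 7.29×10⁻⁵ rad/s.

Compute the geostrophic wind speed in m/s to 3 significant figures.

Coriolis parameter at 59°S:
f = 2Ω sin φ = 2 × 7.29×10⁻⁵ × sin 59° = 1.25×10⁻⁴ s⁻¹
Height gradient: |∂Z/∂n| = 120 m / 105000 m = 1.14×10⁻³
On a pressure surface, geostrophic balance gives V_g = (g/f)|∂Z/∂n|:
V_g = 9.81 × 1.14×10⁻³ / 1.25×10⁻⁴ = 89.7 m/s

89.7 m/s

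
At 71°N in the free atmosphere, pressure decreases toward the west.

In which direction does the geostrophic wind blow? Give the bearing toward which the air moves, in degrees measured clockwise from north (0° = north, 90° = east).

000°

The pressure-gradient force points toward the west (bearing 270°).
Geostrophic balance: in the Northern Hemisphere the Coriolis force deflects motion to the right, so the geostrophic wind blows 90° to the right of the pressure-gradient force (low pressure on the left).
Rotating 270° by 90° clockwise gives 000° — the wind blows toward the north.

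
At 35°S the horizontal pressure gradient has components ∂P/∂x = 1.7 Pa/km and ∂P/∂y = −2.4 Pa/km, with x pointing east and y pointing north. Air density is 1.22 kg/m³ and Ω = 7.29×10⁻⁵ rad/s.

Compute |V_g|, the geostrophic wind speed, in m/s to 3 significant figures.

Coriolis parameter at 35°S:
f = 2Ω sin φ = 2 × 7.29×10⁻⁵ × sin 35° = 8.36×10⁻⁵ s⁻¹
In the Southern Hemisphere f is negative: f = −8.36×10⁻⁵ s⁻¹.
Component geostrophic relations (x east, y north):
u_g = −(1/(fρ)) ∂P/∂y,  v_g = (1/(fρ)) ∂P/∂x
u_g = −(−2.4×10⁻³)/(−8.36×10⁻⁵ × 1.22) = −23.5 m/s;  v_g = (1.7×10⁻³)/(−8.36×10⁻⁵ × 1.22) = −16.7 m/s
|V_g| = √(u_g² + v_g²) = 28.8 m/s

28.8 m/s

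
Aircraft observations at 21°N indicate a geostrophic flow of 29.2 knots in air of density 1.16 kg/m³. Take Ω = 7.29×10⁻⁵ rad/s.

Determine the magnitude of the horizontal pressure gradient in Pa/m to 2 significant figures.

Coriolis parameter at 21°N:
f = 2Ω sin φ = 2 × 7.29×10⁻⁵ × sin 21° = 5.23×10⁻⁵ s⁻¹
Wind speed in SI: 29.2 knots = 15.0 m/s
Geostrophic balance rearranged: |∂P/∂n| = f ρ V_g
|∂P/∂n| = 5.23×10⁻⁵ × 1.16 × 15.0 = 9.10×10⁻⁴ Pa/m

9.1×10⁻⁴ Pa/m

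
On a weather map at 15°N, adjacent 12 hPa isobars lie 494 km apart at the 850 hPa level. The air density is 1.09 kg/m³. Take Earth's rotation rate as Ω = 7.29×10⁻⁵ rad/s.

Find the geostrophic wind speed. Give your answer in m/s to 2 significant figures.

Coriolis parameter at 15°N:
f = 2Ω sin φ = 2 × 7.29×10⁻⁵ × sin 15° = 3.77×10⁻⁵ s⁻¹
Pressure gradient: |∂P/∂n| = 1200 Pa / 494000 m = 2.43×10⁻³ Pa/m
Geostrophic balance (pressure-gradient force = Coriolis force):
V_g = (1/(fρ)) |∂P/∂n| = 2.43×10⁻³ / (3.77×10⁻⁵ × 1.09) = 59.1 m/s

59 m/s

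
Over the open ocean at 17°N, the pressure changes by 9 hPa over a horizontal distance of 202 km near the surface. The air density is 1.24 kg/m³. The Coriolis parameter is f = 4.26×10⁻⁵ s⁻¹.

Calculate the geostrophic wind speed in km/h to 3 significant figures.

304 km/h

Pressure gradient: |∂P/∂n| = 900 Pa / 202000 m = 4.46×10⁻³ Pa/m
Geostrophic balance (pressure-gradient force = Coriolis force):
V_g = (1/(fρ)) |∂P/∂n| = 4.46×10⁻³ / (4.26×10⁻⁵ × 1.24) = 84.3 m/s
Converting: 84.3 m/s × 3.6 = 304 km/h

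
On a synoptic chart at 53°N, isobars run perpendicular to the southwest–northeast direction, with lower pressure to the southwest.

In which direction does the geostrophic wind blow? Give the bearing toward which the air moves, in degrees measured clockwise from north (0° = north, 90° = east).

The pressure-gradient force points toward the southwest (bearing 225°).
Geostrophic balance: in the Northern Hemisphere the Coriolis force deflects motion to the right, so the geostrophic wind blows 90° to the right of the pressure-gradient force (low pressure on the left).
Rotating 225° by 90° clockwise gives 315° — the wind blows toward the northwest.

315°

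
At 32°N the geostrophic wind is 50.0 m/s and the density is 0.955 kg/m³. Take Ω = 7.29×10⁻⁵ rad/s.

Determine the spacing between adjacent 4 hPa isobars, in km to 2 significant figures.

110 km

Coriolis parameter at 32°N:
f = 2Ω sin φ = 2 × 7.29×10⁻⁵ × sin 32° = 7.73×10⁻⁵ s⁻¹
Geostrophic balance rearranged: |∂P/∂n| = f ρ V_g
|∂P/∂n| = 7.73×10⁻⁵ × 0.955 × 50.0 = 3.69×10⁻³ Pa/m
Isobar spacing: Δn = ΔP/|∂P/∂n| = 400 Pa / 3.69×10⁻³ Pa/m = 108422 m ≈ 110 km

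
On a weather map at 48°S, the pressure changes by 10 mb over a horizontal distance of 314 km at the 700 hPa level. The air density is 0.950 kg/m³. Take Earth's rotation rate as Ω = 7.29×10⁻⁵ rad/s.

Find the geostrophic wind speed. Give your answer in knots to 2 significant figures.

60 knots

Coriolis parameter at 48°S:
f = 2Ω sin φ = 2 × 7.29×10⁻⁵ × sin 48° = 1.08×10⁻⁴ s⁻¹
Pressure gradient: |∂P/∂n| = 1000 Pa / 314000 m = 3.18×10⁻³ Pa/m
Geostrophic balance (pressure-gradient force = Coriolis force):
V_g = (1/(fρ)) |∂P/∂n| = 3.18×10⁻³ / (1.08×10⁻⁴ × 0.950) = 30.9 m/s
Converting: 30.9 m/s × 1.944 = 60 knots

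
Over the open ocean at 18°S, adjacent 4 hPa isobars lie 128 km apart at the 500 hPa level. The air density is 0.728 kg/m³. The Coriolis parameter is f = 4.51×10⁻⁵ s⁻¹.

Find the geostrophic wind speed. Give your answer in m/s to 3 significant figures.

95.2 m/s

Pressure gradient: |∂P/∂n| = 400 Pa / 128000 m = 3.12×10⁻³ Pa/m
Geostrophic balance (pressure-gradient force = Coriolis force):
V_g = (1/(fρ)) |∂P/∂n| = 3.12×10⁻³ / (4.51×10⁻⁵ × 0.728) = 95.2 m/s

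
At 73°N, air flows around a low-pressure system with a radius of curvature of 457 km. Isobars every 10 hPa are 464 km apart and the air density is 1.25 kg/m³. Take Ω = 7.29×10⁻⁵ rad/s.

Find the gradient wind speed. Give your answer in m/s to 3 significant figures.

Coriolis parameter at 73°N:
f = 2Ω sin φ = 2 × 7.29×10⁻⁵ × sin 73° = 1.39×10⁻⁴ s⁻¹
Pressure gradient: |∂P/∂n| = 1000 Pa / 464000 m = 2.16×10⁻³ Pa/m
Geostrophic speed: V_g = |∂P/∂n|/(fρ) = 2.16×10⁻³/(1.39×10⁻⁴ × 1.25) = 12.4 m/s
Around a low, centrifugal force acts outward with Coriolis, so pressure-gradient force balances both:
(1/ρ)|∂P/∂n| = fV + V²/R  →  V² + fR·V − fR·V_g = 0
With fR = 1.39×10⁻⁴ × 457×10³ m = 63.7 m/s:
V = [−fR + √((fR)² + 4 fR V_g)]/2 = [−63.7 + √(63.7² + 4×63.7×12.4)]/2 = 10.6 m/s
Subgeostrophic (V < V_g = 12.4 m/s), as expected around a low.

10.6 m/s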